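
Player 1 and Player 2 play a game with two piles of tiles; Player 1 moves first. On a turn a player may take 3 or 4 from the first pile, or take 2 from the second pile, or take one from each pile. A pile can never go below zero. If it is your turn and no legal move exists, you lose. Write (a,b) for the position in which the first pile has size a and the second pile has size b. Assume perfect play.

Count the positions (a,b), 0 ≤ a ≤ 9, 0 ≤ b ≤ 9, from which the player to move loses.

Work bottom-up. With no move the player to move loses. Otherwise the position is W if at least one move leads to an L position for the opponent, and L if every move leads to a W.
Every move lowers a or b (never raises either), so fill the grid row by row in increasing a, and left to right within a row: each cell's successors are then already labelled.
      b=0  b=1  b=2  b=3  b=4  b=5  b=6  b=7  b=8  b=9
a=0:    L    L    W    W    L    L    W    W    L    L
a=1:    L    W    W    L    L    W    W    L    L    W
a=2:    L    W    W    L    W    W    L    L    W    W
a=3:    W    W    L    L    W    W    L    W    W    W
a=4:    W    W    L    W    W    W    L    W    W    W
a=5:    W    L    L    W    W    L    W    W    W    L
a=6:    W    L    W    W    L    L    W    W    L    L
a=7:    L    L    W    W    L    W    W    L    L    W
a=8:    L    W    W    L    L    W    W    L    W    W
a=9:    L    W    W    L    W    W    L    L    W    W
Cells with no legal move (terminal, hence L): (0,0), (0,1), (1,0), (2,0).
The remaining L cells, each justified by listing all of its moves:
(0,4): only reaches (0,2)(W), which is W → L
(0,5): only reaches (0,3)(W), which is W → L
(0,8): only reaches (0,6)(W), which is W → L
(0,9): only reaches (0,7)(W), which is W → L
(1,3): only reaches (1,1)(W), (0,2)(W), all W → L
(1,4): only reaches (1,2)(W), (0,3)(W), all W → L
(1,7): only reaches (1,5)(W), (0,6)(W), all W → L
(1,8): only reaches (1,6)(W), (0,7)(W), all W → L
(2,3): only reaches (2,1)(W), (1,2)(W), all W → L
(2,6): only reaches (2,4)(W), (1,5)(W), all W → L
(2,7): only reaches (2,5)(W), (1,6)(W), all W → L
(3,2): only reaches (0,2)(W), (3,0)(W), (2,1)(W), all W → L
(3,3): only reaches (0,3)(W), (3,1)(W), (2,2)(W), all W → L
(3,6): only reaches (0,6)(W), (3,4)(W), (2,5)(W), all W → L
(4,2): only reaches (1,2)(W), (0,2)(W), (4,0)(W), (3,1)(W), all W → L
(4,6): only reaches (1,6)(W), (0,6)(W), (4,4)(W), (3,5)(W), all W → L
(5,1): only reaches (2,1)(W), (1,1)(W), (4,0)(W), all W → L
(5,2): only reaches (2,2)(W), (1,2)(W), (5,0)(W), (4,1)(W), all W → L
(5,5): only reaches (2,5)(W), (1,5)(W), (5,3)(W), (4,4)(W), all W → L
(5,9): only reaches (2,9)(W), (1,9)(W), (5,7)(W), (4,8)(W), all W → L
(6,1): only reaches (3,1)(W), (2,1)(W), (5,0)(W), all W → L
(6,4): only reaches (3,4)(W), (2,4)(W), (6,2)(W), (5,3)(W), all W → L
(6,5): only reaches (3,5)(W), (2,5)(W), (6,3)(W), (5,4)(W), all W → L
(6,8): only reaches (3,8)(W), (2,8)(W), (6,6)(W), (5,7)(W), all W → L
(6,9): only reaches (3,9)(W), (2,9)(W), (6,7)(W), (5,8)(W), all W → L
(7,0): only reaches (4,0)(W), (3,0)(W), all W → L
(7,1): only reaches (4,1)(W), (3,1)(W), (6,0)(W), all W → L
(7,4): only reaches (4,4)(W), (3,4)(W), (7,2)(W), (6,3)(W), all W → L
(7,7): only reaches (4,7)(W), (3,7)(W), (7,5)(W), (6,6)(W), all W → L
(7,8): only reaches (4,8)(W), (3,8)(W), (7,6)(W), (6,7)(W), all W → L
(8,0): only reaches (5,0)(W), (4,0)(W), all W → L
(8,3): only reaches (5,3)(W), (4,3)(W), (8,1)(W), (7,2)(W), all W → L
(8,4): only reaches (5,4)(W), (4,4)(W), (8,2)(W), (7,3)(W), all W → L
(8,7): only reaches (5,7)(W), (4,7)(W), (8,5)(W), (7,6)(W), all W → L
(9,0): only reaches (6,0)(W), (5,0)(W), all W → L
(9,3): only reaches (6,3)(W), (5,3)(W), (9,1)(W), (8,2)(W), all W → L
(9,6): only reaches (6,6)(W), (5,6)(W), (9,4)(W), (8,5)(W), all W → L
(9,7): only reaches (6,7)(W), (5,7)(W), (9,5)(W), (8,6)(W), all W → L
Every other cell has at least one move into one of the L cells above, so it is W.
L cells per row: a=0: 6, a=1: 5, a=2: 4, a=3: 3, a=4: 2, a=5: 4, a=6: 5, a=7: 5, a=8: 4, a=9: 4; total 42.

42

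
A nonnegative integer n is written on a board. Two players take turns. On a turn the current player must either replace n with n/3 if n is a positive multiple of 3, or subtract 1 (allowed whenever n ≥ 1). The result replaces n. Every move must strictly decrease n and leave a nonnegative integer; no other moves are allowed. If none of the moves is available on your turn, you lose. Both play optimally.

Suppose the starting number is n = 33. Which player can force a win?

Positions with no move are L. A position that does have a move is losing for the player to move precisely when every available move leads to a winning position for the opponent. Fill in the labels:
n=0: no move → L
n=1: reaches L-position 0 → W
n=2: only reaches 1(W), which is W → L
n=3: reaches L-position 2 → W
n=4: only reaches 3(W), which is W → L
n=5: reaches L-position 4 → W
n=6: reaches L-position 2 → W
n=7: only reaches 6(W), which is W → L
n=8: reaches L-position 7 → W
n=9: only reaches 3(W), 8(W), all W → L
n=10: reaches L-position 9 → W
n=11: only reaches 10(W), which is W → L
n=12: reaches L-position 4 → W
n=13: only reaches 12(W), which is W → L
n=14: reaches L-position 13 → W
n=15: only reaches 5(W), 14(W), all W → L
n=16: reaches L-position 15 → W
n=17: only reaches 16(W), which is W → L
n=18: reaches L-position 17 → W
n=19: only reaches 18(W), which is W → L
n=20: reaches L-position 19 → W
n=21: reaches L-position 7 → W
n=22: only reaches 21(W), which is W → L
n=23: reaches L-position 22 → W
n=24: only reaches 8(W), 23(W), all W → L
n=25: reaches L-position 24 → W
n=26: only reaches 25(W), which is W → L
n=27: reaches L-position 9 → W
n=28: only reaches 27(W), which is W → L
n=29: reaches L-position 28 → W
n=30: only reaches 10(W), 29(W), all W → L
n=31: reaches L-position 30 → W
n=32: only reaches 31(W), which is W → L
n=33: reaches L-position 11 → W
From 33 the player to move can move to 11, reaching an L position.

The first player wins.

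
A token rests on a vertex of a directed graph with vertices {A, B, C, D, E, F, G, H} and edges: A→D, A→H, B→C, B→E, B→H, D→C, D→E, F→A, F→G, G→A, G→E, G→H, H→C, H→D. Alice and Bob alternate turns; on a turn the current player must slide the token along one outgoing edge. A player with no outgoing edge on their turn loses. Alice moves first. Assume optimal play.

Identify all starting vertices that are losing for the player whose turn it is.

A, C, E

Label each position W (a win for the player to move) or L (a loss). A position with no legal move is L; any other position is W exactly when some move reaches an L, and L when every move reaches a W.
Every edge goes from a vertex to one that appears earlier in the order C, E, D, H, A, G, B, F, so processing vertices in that order labels each vertex after all of its successors.
C: no outgoing edge → L
E: no outgoing edge → L
D: →E(L), so W
H: →C(L), so W
A: →H(W), D(W) — all W, so L
G: →A(L), so W
B: →E(L), so W
F: →A(L), so W
Reading off the rows marked L gives the requested list; there are 3 such vertices.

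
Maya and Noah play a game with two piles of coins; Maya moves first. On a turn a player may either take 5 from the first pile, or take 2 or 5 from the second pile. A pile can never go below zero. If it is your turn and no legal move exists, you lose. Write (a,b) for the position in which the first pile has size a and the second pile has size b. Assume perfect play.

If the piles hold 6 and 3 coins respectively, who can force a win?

Noah wins.

Use the standard recursion: the mover loses at a terminal position; elsewhere, the mover wins exactly when some move hands the opponent an L position.
No move ever increases a pile, so every position that can arise here has a ≤ 6 and b ≤ 3; it is enough to label the cells with 0 ≤ a ≤ 6 and 0 ≤ b ≤ 3.
Every move lowers a or b (never raises either), so fill the grid row by row in increasing a, and left to right within a row: each cell's successors are then already labelled.
      b=0  b=1  b=2  b=3
a=0:    L    L    W    W
a=1:    L    L    W    W
a=2:    L    L    W    W
a=3:    L    L    W    W
a=4:    L    L    W    W
a=5:    W    W    L    L
a=6:    W    W    L    L
Cells with no legal move (terminal, hence L): (0,0), (0,1), (1,0), (1,1), (2,0), (2,1), (3,0), (3,1), (4,0), (4,1).
The remaining L cells, each justified by listing all of its moves:
(5,2): only reaches (0,2)(W), (5,0)(W), all W → L
(5,3): only reaches (0,3)(W), (5,1)(W), all W → L
(6,2): only reaches (1,2)(W), (6,0)(W), all W → L
(6,3): only reaches (1,3)(W), (6,1)(W), all W → L
Every other cell has at least one move into one of the L cells above, so it is W.
Every move from (6,3) reaches a W position, so the mover loses.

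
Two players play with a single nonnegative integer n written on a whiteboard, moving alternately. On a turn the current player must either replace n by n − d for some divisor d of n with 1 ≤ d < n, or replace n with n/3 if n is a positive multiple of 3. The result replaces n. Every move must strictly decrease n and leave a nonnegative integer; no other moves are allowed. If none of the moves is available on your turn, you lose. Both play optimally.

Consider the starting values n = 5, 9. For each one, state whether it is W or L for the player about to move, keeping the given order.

Use the standard recursion: the mover loses at a terminal position; elsewhere, the mover wins exactly when some move hands the opponent an L position.
n=0: no move → L
n=1: no move → L
n=2: W (go to 1, an L position)
n=3: W (go to 1, an L position)
n=4: L (options 2(W), 3(W) are all W)
n=5: W (go to 4, an L position)
n=6: W (go to 4, an L position)
n=7: L (sole option 6(W) is W)
n=8: W (go to 4, an L position)
n=9: L (options 3(W), 6(W), 8(W) are all W)

5: W, 9: L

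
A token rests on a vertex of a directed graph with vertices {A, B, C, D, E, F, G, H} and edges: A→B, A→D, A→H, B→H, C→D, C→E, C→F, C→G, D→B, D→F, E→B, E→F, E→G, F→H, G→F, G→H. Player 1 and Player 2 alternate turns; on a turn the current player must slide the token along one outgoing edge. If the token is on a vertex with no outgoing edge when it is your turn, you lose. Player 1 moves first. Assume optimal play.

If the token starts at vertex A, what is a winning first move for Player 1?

Move to D.

Work bottom-up. With no move the player to move loses. Otherwise the position is W if at least one move leads to an L position for the opponent, and L if every move leads to a W.
Every edge goes from a vertex to one that appears earlier in the order H, B, F, D, G, E, A, C, so processing vertices in that order labels each vertex after all of its successors.
H: no outgoing edge → L
B: →H(L), so W
F: →H(L), so W
D: →F(W), B(W) — all W, so L
G: →H(L), so W
E: →G(W), F(W), B(W) — all W, so L
A: →D(L), so W
C: →E(L), so W
From A, the L positions reachable in one move are: D, H. Any move reaching one of these is winning.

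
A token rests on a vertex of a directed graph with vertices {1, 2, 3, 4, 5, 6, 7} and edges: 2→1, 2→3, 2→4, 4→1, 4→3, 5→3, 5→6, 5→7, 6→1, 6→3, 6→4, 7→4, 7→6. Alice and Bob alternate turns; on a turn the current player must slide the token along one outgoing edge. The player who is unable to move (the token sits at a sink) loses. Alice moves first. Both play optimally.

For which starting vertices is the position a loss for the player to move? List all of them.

1, 3, 7

Classify positions by backward induction: terminal positions (no move available) are L. From any other position, the mover wins iff some move reaches an L.
Every edge goes from a vertex to one that appears earlier in the order 1, 3, 4, 2, 6, 7, 5, so processing vertices in that order labels each vertex after all of its successors.
1: no outgoing edge → L
3: no outgoing edge → L
4: →3(L), so W
2: →3(L), so W
6: →3(L), so W
7: →6(W), 4(W) — all W, so L
5: →7(L), so W
Reading off the rows marked L gives the requested list; there are 3 such vertices.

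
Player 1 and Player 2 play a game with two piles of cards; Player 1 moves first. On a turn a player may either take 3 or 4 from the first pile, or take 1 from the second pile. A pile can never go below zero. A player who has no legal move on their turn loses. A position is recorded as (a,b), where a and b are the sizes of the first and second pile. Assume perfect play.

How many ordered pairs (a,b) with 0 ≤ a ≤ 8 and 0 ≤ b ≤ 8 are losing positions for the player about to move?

Positions with no move are L. A position that does have a move is losing for the player to move precisely when every available move leads to a winning position for the opponent. Fill in the labels:
Every move lowers a or b (never raises either), so fill the grid row by row in increasing a, and left to right within a row: each cell's successors are then already labelled.
      b=0  b=1  b=2  b=3  b=4  b=5  b=6  b=7  b=8
a=0:    L    W    L    W    L    W    L    W    L
a=1:    L    W    L    W    L    W    L    W    L
a=2:    L    W    L    W    L    W    L    W    L
a=3:    W    L    W    L    W    L    W    L    W
a=4:    W    L    W    L    W    L    W    L    W
a=5:    W    L    W    L    W    L    W    L    W
a=6:    W    W    W    W    W    W    W    W    W
a=7:    L    W    L    W    L    W    L    W    L
a=8:    L    W    L    W    L    W    L    W    L
Cells with no legal move (terminal, hence L): (0,0), (1,0), (2,0).
The remaining L cells, each justified by listing all of its moves:
(0,2): →(0,1)(W) only, which is W, so L
(0,4): →(0,3)(W) only, which is W, so L
(0,6): →(0,5)(W) only, which is W, so L
(0,8): →(0,7)(W) only, which is W, so L
(1,2): →(1,1)(W) only, which is W, so L
(1,4): →(1,3)(W) only, which is W, so L
(1,6): →(1,5)(W) only, which is W, so L
(1,8): →(1,7)(W) only, which is W, so L
(2,2): →(2,1)(W) only, which is W, so L
(2,4): →(2,3)(W) only, which is W, so L
(2,6): →(2,5)(W) only, which is W, so L
(2,8): →(2,7)(W) only, which is W, so L
(3,1): →(0,1)(W), (3,0)(W) — all W, so L
(3,3): →(0,3)(W), (3,2)(W) — all W, so L
(3,5): →(0,5)(W), (3,4)(W) — all W, so L
(3,7): →(0,7)(W), (3,6)(W) — all W, so L
(4,1): →(1,1)(W), (0,1)(W), (4,0)(W) — all W, so L
(4,3): →(1,3)(W), (0,3)(W), (4,2)(W) — all W, so L
(4,5): →(1,5)(W), (0,5)(W), (4,4)(W) — all W, so L
(4,7): →(1,7)(W), (0,7)(W), (4,6)(W) — all W, so L
(5,1): →(2,1)(W), (1,1)(W), (5,0)(W) — all W, so L
(5,3): →(2,3)(W), (1,3)(W), (5,2)(W) — all W, so L
(5,5): →(2,5)(W), (1,5)(W), (5,4)(W) — all W, so L
(5,7): →(2,7)(W), (1,7)(W), (5,6)(W) — all W, so L
(7,0): →(4,0)(W), (3,0)(W) — all W, so L
(7,2): →(4,2)(W), (3,2)(W), (7,1)(W) — all W, so L
(7,4): →(4,4)(W), (3,4)(W), (7,3)(W) — all W, so L
(7,6): →(4,6)(W), (3,6)(W), (7,5)(W) — all W, so L
(7,8): →(4,8)(W), (3,8)(W), (7,7)(W) — all W, so L
(8,0): →(5,0)(W), (4,0)(W) — all W, so L
(8,2): →(5,2)(W), (4,2)(W), (8,1)(W) — all W, so L
(8,4): →(5,4)(W), (4,4)(W), (8,3)(W) — all W, so L
(8,6): →(5,6)(W), (4,6)(W), (8,5)(W) — all W, so L
(8,8): →(5,8)(W), (4,8)(W), (8,7)(W) — all W, so L
Every other cell has at least one move into one of the L cells above, so it is W.
L cells per row: a=0: 5, a=1: 5, a=2: 5, a=3: 4, a=4: 4, a=5: 4, a=6: 0, a=7: 5, a=8: 5; total 37.

37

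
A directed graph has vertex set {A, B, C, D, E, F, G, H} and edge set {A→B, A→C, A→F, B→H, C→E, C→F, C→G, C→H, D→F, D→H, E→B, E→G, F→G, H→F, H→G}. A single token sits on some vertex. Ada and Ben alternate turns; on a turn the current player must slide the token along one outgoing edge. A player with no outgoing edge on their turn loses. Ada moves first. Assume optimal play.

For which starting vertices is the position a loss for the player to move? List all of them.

Classify positions by backward induction: terminal positions (no move available) are L. From any other position, the mover wins iff some move reaches an L.
Every edge goes from a vertex to one that appears earlier in the order G, F, H, B, E, C, D, A, so processing vertices in that order labels each vertex after all of its successors.
G: no outgoing edge → L
F: W (go to G, an L position)
H: W (go to G, an L position)
B: L (sole option H(W) is W)
E: W (go to B, an L position)
C: W (go to G, an L position)
D: L (options H(W), F(W) are all W)
A: W (go to B, an L position)
The losing starting vertices are exactly the entries labelled L in this table (3 of them).

B, D, G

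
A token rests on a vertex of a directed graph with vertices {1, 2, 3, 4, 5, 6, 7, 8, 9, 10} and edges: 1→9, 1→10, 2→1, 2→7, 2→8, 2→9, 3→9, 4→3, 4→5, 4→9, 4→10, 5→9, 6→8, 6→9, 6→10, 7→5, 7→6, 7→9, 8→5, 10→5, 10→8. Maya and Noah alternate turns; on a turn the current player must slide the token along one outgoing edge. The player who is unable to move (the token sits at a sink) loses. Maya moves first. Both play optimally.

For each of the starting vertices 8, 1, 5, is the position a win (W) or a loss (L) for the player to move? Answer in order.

Compute win/loss labels from the base case upward. A position with no move is L. Any other position is W if it can reach an L in one move, else L.
Every edge goes from a vertex to one that appears earlier in the order 9, 5, 3, 8, 10, 6, 1, 7, 4, 2, so processing vertices in that order labels each vertex after all of its successors.
9: no outgoing edge → L
5: reaches L-position 9 → W
3: reaches L-position 9 → W
8: only reaches 5(W), which is W → L
10: reaches L-position 8 → W
6: reaches L-position 8 → W
1: reaches L-position 9 → W
7: reaches L-position 9 → W
4: reaches L-position 9 → W
2: reaches L-position 8 → W

8: L, 1: W, 5: W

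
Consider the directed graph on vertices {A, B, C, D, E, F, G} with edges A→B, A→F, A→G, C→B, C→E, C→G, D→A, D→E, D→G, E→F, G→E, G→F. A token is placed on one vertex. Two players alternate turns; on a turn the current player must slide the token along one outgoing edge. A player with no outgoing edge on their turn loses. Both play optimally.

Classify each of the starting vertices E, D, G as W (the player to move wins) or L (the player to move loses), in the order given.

Label each position W (a win for the player to move) or L (a loss). A position with no legal move is L; any other position is W exactly when some move reaches an L, and L when every move reaches a W.
Every edge goes from a vertex to one that appears earlier in the order B, F, E, G, C, A, D, so processing vertices in that order labels each vertex after all of its successors.
B: no outgoing edge → L
F: no outgoing edge → L
E: reaches L-position F → W
G: reaches L-position F → W
C: reaches L-position B → W
A: reaches L-position F → W
D: only reaches A(W), G(W), E(W), all W → L

E: W, D: L, G: W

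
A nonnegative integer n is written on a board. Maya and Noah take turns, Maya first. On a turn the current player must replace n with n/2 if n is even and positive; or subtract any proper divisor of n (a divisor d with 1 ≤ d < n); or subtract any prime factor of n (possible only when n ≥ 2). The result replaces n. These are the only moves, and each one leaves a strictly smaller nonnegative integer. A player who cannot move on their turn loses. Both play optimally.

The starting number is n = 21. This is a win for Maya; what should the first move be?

Classify positions by backward induction: terminal positions (no move available) are L. From any other position, the mover wins iff some move reaches an L.
n=0: no move → L
n=1: no move → L
n=2: can move to 0, which is L ⇒ W
n=3: can move to 0, which is L ⇒ W
n=4: moves to 2(W), 3(W); every one is W ⇒ L
n=5: can move to 0, which is L ⇒ W
n=6: can move to 4, which is L ⇒ W
n=7: can move to 0, which is L ⇒ W
n=8: can move to 4, which is L ⇒ W
n=9: moves to 6(W), 8(W); every one is W ⇒ L
n=10: can move to 9, which is L ⇒ W
n=11: can move to 0, which is L ⇒ W
n=12: can move to 9, which is L ⇒ W
n=13: can move to 0, which is L ⇒ W
n=14: moves to 7(W), 12(W), 13(W); every one is W ⇒ L
n=15: can move to 14, which is L ⇒ W
n=16: can move to 14, which is L ⇒ W
n=17: can move to 0, which is L ⇒ W
n=18: can move to 9, which is L ⇒ W
n=19: can move to 0, which is L ⇒ W
n=20: moves to 10(W), 15(W), 16(W), 18(W), 19(W); every one is W ⇒ L
n=21: can move to 14, which is L ⇒ W
From 21, the L positions reachable in one move are: 14, 20. Any move reaching one of these is winning.

Move to 14.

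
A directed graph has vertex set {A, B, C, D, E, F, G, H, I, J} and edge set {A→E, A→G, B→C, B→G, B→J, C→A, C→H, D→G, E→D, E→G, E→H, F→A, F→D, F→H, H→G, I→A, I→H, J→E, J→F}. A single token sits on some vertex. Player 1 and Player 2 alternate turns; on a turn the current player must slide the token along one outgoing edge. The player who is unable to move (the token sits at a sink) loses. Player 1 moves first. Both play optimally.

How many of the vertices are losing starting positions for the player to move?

Label each position W (a win for the player to move) or L (a loss). A position with no legal move is L; any other position is W exactly when some move reaches an L, and L when every move reaches a W.
Every edge goes from a vertex to one that appears earlier in the order G, H, D, E, A, F, J, I, C, B, so processing vertices in that order labels each vertex after all of its successors.
G: no outgoing edge → L
H: →G(L), so W
D: →G(L), so W
E: →G(L), so W
A: →G(L), so W
F: →A(W), D(W), H(W) — all W, so L
J: →F(L), so W
I: →A(W), H(W) — all W, so L
C: →A(W), H(W) — all W, so L
B: →C(L), so W
The L vertices are C, F, G, I; that is 4 in all.

4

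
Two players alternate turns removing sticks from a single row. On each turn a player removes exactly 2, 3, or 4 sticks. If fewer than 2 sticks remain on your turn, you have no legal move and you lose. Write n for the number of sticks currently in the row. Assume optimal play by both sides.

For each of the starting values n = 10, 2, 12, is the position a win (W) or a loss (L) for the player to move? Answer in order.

10: W, 2: W, 12: L

Build the W/L table. Terminal = L. A non-terminal position is W if it has a move to some L; otherwise it is L.
n=0: no move → L
n=1: no move → L
n=2: →0(L), so W
n=3: →1(L), so W
n=4: →1(L), so W
n=5: →1(L), so W
n=6: →4(W), 3(W), 2(W) — all W, so L
n=7: →5(W), 4(W), 3(W) — all W, so L
n=8: →6(L), so W
n=9: →7(L), so W
n=10: →7(L), so W
n=11: →7(L), so W
n=12: →10(W), 9(W), 8(W) — all W, so L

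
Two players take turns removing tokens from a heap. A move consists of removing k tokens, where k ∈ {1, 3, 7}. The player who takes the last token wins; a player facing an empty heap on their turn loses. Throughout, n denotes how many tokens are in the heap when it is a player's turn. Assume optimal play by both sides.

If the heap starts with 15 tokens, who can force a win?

The first player wins.

Build the W/L table. Terminal = L. A non-terminal position is W if it has a move to some L; otherwise it is L.
n=0: no move → L
n=1: →0(L), so W
n=2: →1(W) only, which is W, so L
n=3: →2(L), so W
n=4: →3(W), 1(W) — all W, so L
n=5: →4(L), so W
n=6: →5(W), 3(W) — all W, so L
n=7: →6(L), so W
n=8: →7(W), 5(W), 1(W) — all W, so L
n=9: →8(L), so W
n=10: →9(W), 7(W), 3(W) — all W, so L
n=11: →10(L), so W
n=12: →11(W), 9(W), 5(W) — all W, so L
n=13: →12(L), so W
n=14: →13(W), 11(W), 7(W) — all W, so L
n=15: →14(L), so W
The starting position 15 is W: the player to move should remove 1, leaving 14, handing over an L position.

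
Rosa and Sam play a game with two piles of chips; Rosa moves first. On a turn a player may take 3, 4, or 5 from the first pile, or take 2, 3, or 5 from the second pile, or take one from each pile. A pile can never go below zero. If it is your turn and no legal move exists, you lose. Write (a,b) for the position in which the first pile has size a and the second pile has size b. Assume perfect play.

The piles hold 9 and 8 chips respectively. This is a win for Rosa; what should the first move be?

Work bottom-up. With no move the player to move loses. Otherwise the position is W if at least one move leads to an L position for the opponent, and L if every move leads to a W.
No move ever increases a pile, so every position that can arise here has a ≤ 9 and b ≤ 8; it is enough to label the cells with 0 ≤ a ≤ 9 and 0 ≤ b ≤ 8.
Every move lowers a or b (never raises either), so fill the grid row by row in increasing a, and left to right within a row: each cell's successors are then already labelled.
      b=0  b=1  b=2  b=3  b=4  b=5  b=6  b=7  b=8
a=0:    L    L    W    W    W    W    W    L    L
a=1:    L    W    W    W    L    W    W    W    W
a=2:    L    W    W    W    L    W    W    W    L
a=3:    W    W    L    L    W    W    W    W    W
a=4:    W    W    L    W    W    W    L    W    W
a=5:    W    W    L    W    W    W    L    W    W
a=6:    W    L    W    W    W    L    W    W    W
a=7:    W    L    W    W    W    L    W    W    W
a=8:    L    L    W    W    W    W    W    L    L
a=9:    L    W    W    W    L    W    W    W    W
Cells with no legal move (terminal, hence L): (0,0), (0,1), (1,0), (2,0).
The remaining L cells, each justified by listing all of its moves:
(0,7): moves to (0,5)(W), (0,4)(W), (0,2)(W); every one is W ⇒ L
(0,8): moves to (0,6)(W), (0,5)(W), (0,3)(W); every one is W ⇒ L
(1,4): moves to (1,2)(W), (1,1)(W), (0,3)(W); every one is W ⇒ L
(2,4): moves to (2,2)(W), (2,1)(W), (1,3)(W); every one is W ⇒ L
(2,8): moves to (2,6)(W), (2,5)(W), (2,3)(W), (1,7)(W); every one is W ⇒ L
(3,2): moves to (0,2)(W), (3,0)(W), (2,1)(W); every one is W ⇒ L
(3,3): moves to (0,3)(W), (3,1)(W), (3,0)(W), (2,2)(W); every one is W ⇒ L
(4,2): moves to (1,2)(W), (0,2)(W), (4,0)(W), (3,1)(W); every one is W ⇒ L
(4,6): moves to (1,6)(W), (0,6)(W), (4,4)(W), (4,3)(W), (4,1)(W), (3,5)(W); every one is W ⇒ L
(5,2): moves to (2,2)(W), (1,2)(W), (0,2)(W), (5,0)(W), (4,1)(W); every one is W ⇒ L
(5,6): moves to (2,6)(W), (1,6)(W), (0,6)(W), (5,4)(W), (5,3)(W), (5,1)(W), (4,5)(W); every one is W ⇒ L
(6,1): moves to (3,1)(W), (2,1)(W), (1,1)(W), (5,0)(W); every one is W ⇒ L
(6,5): moves to (3,5)(W), (2,5)(W), (1,5)(W), (6,3)(W), (6,2)(W), (6,0)(W), (5,4)(W); every one is W ⇒ L
(7,1): moves to (4,1)(W), (3,1)(W), (2,1)(W), (6,0)(W); every one is W ⇒ L
(7,5): moves to (4,5)(W), (3,5)(W), (2,5)(W), (7,3)(W), (7,2)(W), (7,0)(W), (6,4)(W); every one is W ⇒ L
(8,0): moves to (5,0)(W), (4,0)(W), (3,0)(W); every one is W ⇒ L
(8,1): moves to (5,1)(W), (4,1)(W), (3,1)(W), (7,0)(W); every one is W ⇒ L
(8,7): moves to (5,7)(W), (4,7)(W), (3,7)(W), (8,5)(W), (8,4)(W), (8,2)(W), (7,6)(W); every one is W ⇒ L
(8,8): moves to (5,8)(W), (4,8)(W), (3,8)(W), (8,6)(W), (8,5)(W), (8,3)(W), (7,7)(W); every one is W ⇒ L
(9,0): moves to (6,0)(W), (5,0)(W), (4,0)(W); every one is W ⇒ L
(9,4): moves to (6,4)(W), (5,4)(W), (4,4)(W), (9,2)(W), (9,1)(W), (8,3)(W); every one is W ⇒ L
Every other cell has at least one move into one of the L cells above, so it is W.
From (9,8), the L positions reachable in one move are: (8,7).

Move to (8,7).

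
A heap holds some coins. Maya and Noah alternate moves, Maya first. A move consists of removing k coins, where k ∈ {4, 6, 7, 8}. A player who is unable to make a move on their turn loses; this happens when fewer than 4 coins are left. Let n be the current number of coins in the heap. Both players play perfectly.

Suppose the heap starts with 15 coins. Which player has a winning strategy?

Work bottom-up. With no move the player to move loses. Otherwise the position is W if at least one move leads to an L position for the opponent, and L if every move leads to a W.
n=0: no move → L
n=1: no move → L
n=2: no move → L
n=3: no move → L
n=4: →0(L), so W
n=5: →1(L), so W
n=6: →2(L), so W
n=7: →3(L), so W
n=8: →2(L), so W
n=9: →3(L), so W
n=10: →3(L), so W
n=11: →3(L), so W
n=12: →8(W), 6(W), 5(W), 4(W) — all W, so L
n=13: →9(W), 7(W), 6(W), 5(W) — all W, so L
n=14: →10(W), 8(W), 7(W), 6(W) — all W, so L
n=15: →11(W), 9(W), 8(W), 7(W) — all W, so L
Every move from 15 reaches a W position, so the mover loses.

Noah wins.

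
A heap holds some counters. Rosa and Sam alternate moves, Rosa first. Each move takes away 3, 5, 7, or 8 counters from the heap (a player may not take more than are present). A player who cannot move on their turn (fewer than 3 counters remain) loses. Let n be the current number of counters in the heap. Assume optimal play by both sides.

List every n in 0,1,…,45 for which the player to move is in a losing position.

0, 1, 2, 11, 12, 13, 22, 23, 24, 33, 34, 35, 44, 45

Compute win/loss labels from the base case upward. A position with no move is L. Any other position is W if it can reach an L in one move, else L.
n=0: no move → L
n=1: no move → L
n=2: no move → L
n=3: can move to 0, which is L ⇒ W
n=4: can move to 1, which is L ⇒ W
n=5: can move to 2, which is L ⇒ W
n=6: can move to 1, which is L ⇒ W
n=7: can move to 2, which is L ⇒ W
n=8: can move to 1, which is L ⇒ W
n=9: can move to 2, which is L ⇒ W
n=10: can move to 2, which is L ⇒ W
n=11: moves to 8(W), 6(W), 4(W), 3(W); every one is W ⇒ L
n=12: moves to 9(W), 7(W), 5(W), 4(W); every one is W ⇒ L
n=13: moves to 10(W), 8(W), 6(W), 5(W); every one is W ⇒ L
n=14: can move to 11, which is L ⇒ W
n=15: can move to 12, which is L ⇒ W
n=16: can move to 13, which is L ⇒ W
n=17: can move to 12, which is L ⇒ W
n=18: can move to 13, which is L ⇒ W
n=19: can move to 12, which is L ⇒ W
n=20: can move to 13, which is L ⇒ W
n=21: can move to 13, which is L ⇒ W
n=22: moves to 19(W), 17(W), 15(W), 14(W); every one is W ⇒ L
n=23: moves to 20(W), 18(W), 16(W), 15(W); every one is W ⇒ L
n=24: moves to 21(W), 19(W), 17(W), 16(W); every one is W ⇒ L
n=25: can move to 22, which is L ⇒ W
n=26: can move to 23, which is L ⇒ W
n=27: can move to 24, which is L ⇒ W
n=28: can move to 23, which is L ⇒ W
n=29: can move to 24, which is L ⇒ W
n=30: can move to 23, which is L ⇒ W
n=31: can move to 24, which is L ⇒ W
n=32: can move to 24, which is L ⇒ W
n=33: moves to 30(W), 28(W), 26(W), 25(W); every one is W ⇒ L
n=34: moves to 31(W), 29(W), 27(W), 26(W); every one is W ⇒ L
n=35: moves to 32(W), 30(W), 28(W), 27(W); every one is W ⇒ L
n=36: can move to 33, which is L ⇒ W
n=37: can move to 34, which is L ⇒ W
n=38: can move to 35, which is L ⇒ W
n=39: can move to 34, which is L ⇒ W
n=40: can move to 35, which is L ⇒ W
n=41: can move to 34, which is L ⇒ W
n=42: can move to 35, which is L ⇒ W
n=43: can move to 35, which is L ⇒ W
n=44: moves to 41(W), 39(W), 37(W), 36(W); every one is W ⇒ L
n=45: moves to 42(W), 40(W), 38(W), 37(W); every one is W ⇒ L
Reading off the rows marked L gives the requested list; there are 14 such values of n.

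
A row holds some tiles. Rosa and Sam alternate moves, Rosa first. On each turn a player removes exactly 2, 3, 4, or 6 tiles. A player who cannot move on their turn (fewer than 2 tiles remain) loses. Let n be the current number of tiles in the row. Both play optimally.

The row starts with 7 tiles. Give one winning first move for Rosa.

Remove 6, leaving 1.

Positions with no move are L. A position that does have a move is losing for the player to move precisely when every available move leads to a winning position for the opponent. Fill in the labels:
n=0: no move → L
n=1: no move → L
n=2: reaches L-position 0 → W
n=3: reaches L-position 1 → W
n=4: reaches L-position 1 → W
n=5: reaches L-position 1 → W
n=6: reaches L-position 0 → W
n=7: reaches L-position 1 → W
From 7, the L positions reachable in one move are: 1.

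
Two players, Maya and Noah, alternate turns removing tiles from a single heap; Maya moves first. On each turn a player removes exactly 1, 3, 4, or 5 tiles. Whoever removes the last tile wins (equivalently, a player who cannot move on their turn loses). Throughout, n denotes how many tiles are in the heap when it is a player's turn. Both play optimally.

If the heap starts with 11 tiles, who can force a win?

Maya wins.

Work bottom-up. With no move the player to move loses. Otherwise the position is W if at least one move leads to an L position for the opponent, and L if every move leads to a W.
n=0: no move → L
n=1: can move to 0, which is L ⇒ W
n=2: the only move is to 1(W), a W ⇒ L
n=3: can move to 2, which is L ⇒ W
n=4: can move to 0, which is L ⇒ W
n=5: can move to 2, which is L ⇒ W
n=6: can move to 2, which is L ⇒ W
n=7: can move to 2, which is L ⇒ W
n=8: moves to 7(W), 5(W), 4(W), 3(W); every one is W ⇒ L
n=9: can move to 8, which is L ⇒ W
n=10: moves to 9(W), 7(W), 6(W), 5(W); every one is W ⇒ L
n=11: can move to 10, which is L ⇒ W
The starting position 11 is W: Maya should remove 1, leaving 10, handing over an L position.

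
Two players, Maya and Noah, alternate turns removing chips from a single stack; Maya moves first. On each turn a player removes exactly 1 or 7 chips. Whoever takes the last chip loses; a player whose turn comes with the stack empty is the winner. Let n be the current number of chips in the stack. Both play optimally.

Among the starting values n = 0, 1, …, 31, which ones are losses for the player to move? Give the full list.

1, 3, 5, 7, 9, 11, 13, 15, 17, 19, 21, 23, 25, 27, 29, 31

Build the W/L table. Terminal = W. A non-terminal position is W if it has a move to some L; otherwise it is L.
n=0: no move; the opponent has just taken the last chip and therefore loses → W
n=1: →0(W) only, which is W, so L
n=2: →1(L), so W
n=3: →2(W) only, which is W, so L
n=4: →3(L), so W
n=5: →4(W) only, which is W, so L
n=6: →5(L), so W
n=7: →6(W), 0(W) — all W, so L
n=8: →7(L), so W
n=9: →8(W), 2(W) — all W, so L
n=10: →9(L), so W
n=11: →10(W), 4(W) — all W, so L
n=12: →11(L), so W
n=13: →12(W), 6(W) — all W, so L
n=14: →13(L), so W
n=15: →14(W), 8(W) — all W, so L
n=16: →15(L), so W
n=17: →16(W), 10(W) — all W, so L
n=18: →17(L), so W
n=19: →18(W), 12(W) — all W, so L
n=20: →19(L), so W
n=21: →20(W), 14(W) — all W, so L
n=22: →21(L), so W
n=23: →22(W), 16(W) — all W, so L
n=24: →23(L), so W
n=25: →24(W), 18(W) — all W, so L
n=26: →25(L), so W
n=27: →26(W), 20(W) — all W, so L
n=28: →27(L), so W
n=29: →28(W), 22(W) — all W, so L
n=30: →29(L), so W
n=31: →30(W), 24(W) — all W, so L
The losing starting values of n are exactly the entries labelled L in this table (16 of them).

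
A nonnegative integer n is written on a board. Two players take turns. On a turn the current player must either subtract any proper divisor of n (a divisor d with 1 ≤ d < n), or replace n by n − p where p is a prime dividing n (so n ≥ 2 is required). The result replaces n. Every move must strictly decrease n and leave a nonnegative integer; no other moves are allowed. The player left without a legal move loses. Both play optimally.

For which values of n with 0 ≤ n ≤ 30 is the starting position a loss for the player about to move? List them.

0, 1, 4, 9, 14, 20, 26

Work bottom-up. With no move the player to move loses. Otherwise the position is W if at least one move leads to an L position for the opponent, and L if every move leads to a W.
n=0: no move → L
n=1: no move → L
n=2: W (go to 0, an L position)
n=3: W (go to 0, an L position)
n=4: L (options 2(W), 3(W) are all W)
n=5: W (go to 0, an L position)
n=6: W (go to 4, an L position)
n=7: W (go to 0, an L position)
n=8: W (go to 4, an L position)
n=9: L (options 6(W), 8(W) are all W)
n=10: W (go to 9, an L position)
n=11: W (go to 0, an L position)
n=12: W (go to 9, an L position)
n=13: W (go to 0, an L position)
n=14: L (options 7(W), 12(W), 13(W) are all W)
n=15: W (go to 14, an L position)
n=16: W (go to 14, an L position)
n=17: W (go to 0, an L position)
n=18: W (go to 9, an L position)
n=19: W (go to 0, an L position)
n=20: L (options 10(W), 15(W), 16(W), 18(W), 19(W) are all W)
n=21: W (go to 14, an L position)
n=22: W (go to 20, an L position)
n=23: W (go to 0, an L position)
n=24: W (go to 20, an L position)
n=25: W (go to 20, an L position)
n=26: L (options 13(W), 24(W), 25(W) are all W)
n=27: W (go to 26, an L position)
n=28: W (go to 14, an L position)
n=29: W (go to 0, an L position)
n=30: W (go to 20, an L position)
Reading off the rows marked L gives the requested list; there are 7 such values of n.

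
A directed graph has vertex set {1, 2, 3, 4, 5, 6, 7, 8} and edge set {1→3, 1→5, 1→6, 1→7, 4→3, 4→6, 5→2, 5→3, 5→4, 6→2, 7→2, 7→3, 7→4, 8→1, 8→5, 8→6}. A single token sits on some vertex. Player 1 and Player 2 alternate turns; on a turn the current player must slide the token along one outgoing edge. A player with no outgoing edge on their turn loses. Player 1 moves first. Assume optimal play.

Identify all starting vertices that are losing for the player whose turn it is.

Label each position W (a win for the player to move) or L (a loss). A position with no legal move is L; any other position is W exactly when some move reaches an L, and L when every move reaches a W.
Every edge goes from a vertex to one that appears earlier in the order 2, 3, 6, 4, 7, 5, 1, 8, so processing vertices in that order labels each vertex after all of its successors.
2: no outgoing edge → L
3: no outgoing edge → L
6: W (go to 2, an L position)
4: W (go to 3, an L position)
7: W (go to 3, an L position)
5: W (go to 3, an L position)
1: W (go to 3, an L position)
8: L (options 1(W), 5(W), 6(W) are all W)
The losing starting vertices are exactly the entries labelled L in this table (3 of them).

2, 3, 8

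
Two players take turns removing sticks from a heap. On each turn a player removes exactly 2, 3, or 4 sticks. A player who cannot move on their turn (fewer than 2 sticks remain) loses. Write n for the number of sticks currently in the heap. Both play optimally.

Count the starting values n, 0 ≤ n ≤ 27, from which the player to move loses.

Positions with no move are L. A position that does have a move is losing for the player to move precisely when every available move leads to a winning position for the opponent. Fill in the labels:
n=0: no move → L
n=1: no move → L
n=2: can move to 0, which is L ⇒ W
n=3: can move to 1, which is L ⇒ W
n=4: can move to 1, which is L ⇒ W
n=5: can move to 1, which is L ⇒ W
n=6: moves to 4(W), 3(W), 2(W); every one is W ⇒ L
n=7: moves to 5(W), 4(W), 3(W); every one is W ⇒ L
n=8: can move to 6, which is L ⇒ W
n=9: can move to 7, which is L ⇒ W
n=10: can move to 7, which is L ⇒ W
n=11: can move to 7, which is L ⇒ W
n=12: moves to 10(W), 9(W), 8(W); every one is W ⇒ L
n=13: moves to 11(W), 10(W), 9(W); every one is W ⇒ L
n=14: can move to 12, which is L ⇒ W
n=15: can move to 13, which is L ⇒ W
n=16: can move to 13, which is L ⇒ W
n=17: can move to 13, which is L ⇒ W
n=18: moves to 16(W), 15(W), 14(W); every one is W ⇒ L
n=19: moves to 17(W), 16(W), 15(W); every one is W ⇒ L
n=20: can move to 18, which is L ⇒ W
n=21: can move to 19, which is L ⇒ W
n=22: can move to 19, which is L ⇒ W
n=23: can move to 19, which is L ⇒ W
n=24: moves to 22(W), 21(W), 20(W); every one is W ⇒ L
n=25: moves to 23(W), 22(W), 21(W); every one is W ⇒ L
n=26: can move to 24, which is L ⇒ W
n=27: can move to 25, which is L ⇒ W
L entries with 0 ≤ n ≤ 27: n = 0, 1, 6, 7, 12, 13, 18, 19, 24, 25; that makes 10.

10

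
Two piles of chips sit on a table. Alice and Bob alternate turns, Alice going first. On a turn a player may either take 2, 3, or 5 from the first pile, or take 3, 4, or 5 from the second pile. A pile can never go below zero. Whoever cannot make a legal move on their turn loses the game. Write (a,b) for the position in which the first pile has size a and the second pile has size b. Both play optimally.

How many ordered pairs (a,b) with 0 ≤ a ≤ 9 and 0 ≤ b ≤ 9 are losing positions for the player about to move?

33

Build the W/L table. Terminal = L. A non-terminal position is W if it has a move to some L; otherwise it is L.
Every move lowers a or b (never raises either), so fill the grid row by row in increasing a, and left to right within a row: each cell's successors are then already labelled.
      b=0  b=1  b=2  b=3  b=4  b=5  b=6  b=7  b=8  b=9
a=0:    L    L    L    W    W    W    W    W    L    L
a=1:    L    L    L    W    W    W    W    W    L    L
a=2:    W    W    W    L    L    L    W    W    W    W
a=3:    W    W    W    L    L    L    W    W    W    W
a=4:    W    W    W    W    W    W    L    L    W    W
a=5:    W    W    W    W    W    W    L    L    W    W
a=6:    W    W    W    W    W    W    W    W    W    W
a=7:    L    L    L    W    W    W    W    W    L    L
a=8:    L    L    L    W    W    W    W    W    L    L
a=9:    W    W    W    L    L    L    W    W    W    W
Cells with no legal move (terminal, hence L): (0,0), (0,1), (0,2), (1,0), (1,1), (1,2).
The remaining L cells, each justified by listing all of its moves:
(0,8): L (options (0,5)(W), (0,4)(W), (0,3)(W) are all W)
(0,9): L (options (0,6)(W), (0,5)(W), (0,4)(W) are all W)
(1,8): L (options (1,5)(W), (1,4)(W), (1,3)(W) are all W)
(1,9): L (options (1,6)(W), (1,5)(W), (1,4)(W) are all W)
(2,3): L (options (0,3)(W), (2,0)(W) are all W)
(2,4): L (options (0,4)(W), (2,1)(W), (2,0)(W) are all W)
(2,5): L (options (0,5)(W), (2,2)(W), (2,1)(W), (2,0)(W) are all W)
(3,3): L (options (1,3)(W), (0,3)(W), (3,0)(W) are all W)
(3,4): L (options (1,4)(W), (0,4)(W), (3,1)(W), (3,0)(W) are all W)
(3,5): L (options (1,5)(W), (0,5)(W), (3,2)(W), (3,1)(W), (3,0)(W) are all W)
(4,6): L (options (2,6)(W), (1,6)(W), (4,3)(W), (4,2)(W), (4,1)(W) are all W)
(4,7): L (options (2,7)(W), (1,7)(W), (4,4)(W), (4,3)(W), (4,2)(W) are all W)
(5,6): L (options (3,6)(W), (2,6)(W), (0,6)(W), (5,3)(W), (5,2)(W), (5,1)(W) are all W)
(5,7): L (options (3,7)(W), (2,7)(W), (0,7)(W), (5,4)(W), (5,3)(W), (5,2)(W) are all W)
(7,0): L (options (5,0)(W), (4,0)(W), (2,0)(W) are all W)
(7,1): L (options (5,1)(W), (4,1)(W), (2,1)(W) are all W)
(7,2): L (options (5,2)(W), (4,2)(W), (2,2)(W) are all W)
(7,8): L (options (5,8)(W), (4,8)(W), (2,8)(W), (7,5)(W), (7,4)(W), (7,3)(W) are all W)
(7,9): L (options (5,9)(W), (4,9)(W), (2,9)(W), (7,6)(W), (7,5)(W), (7,4)(W) are all W)
(8,0): L (options (6,0)(W), (5,0)(W), (3,0)(W) are all W)
(8,1): L (options (6,1)(W), (5,1)(W), (3,1)(W) are all W)
(8,2): L (options (6,2)(W), (5,2)(W), (3,2)(W) are all W)
(8,8): L (options (6,8)(W), (5,8)(W), (3,8)(W), (8,5)(W), (8,4)(W), (8,3)(W) are all W)
(8,9): L (options (6,9)(W), (5,9)(W), (3,9)(W), (8,6)(W), (8,5)(W), (8,4)(W) are all W)
(9,3): L (options (7,3)(W), (6,3)(W), (4,3)(W), (9,0)(W) are all W)
(9,4): L (options (7,4)(W), (6,4)(W), (4,4)(W), (9,1)(W), (9,0)(W) are all W)
(9,5): L (options (7,5)(W), (6,5)(W), (4,5)(W), (9,2)(W), (9,1)(W), (9,0)(W) are all W)
Every other cell has at least one move into one of the L cells above, so it is W.
L cells per row: a=0: 5, a=1: 5, a=2: 3, a=3: 3, a=4: 2, a=5: 2, a=6: 0, a=7: 5, a=8: 5, a=9: 3; total 33.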